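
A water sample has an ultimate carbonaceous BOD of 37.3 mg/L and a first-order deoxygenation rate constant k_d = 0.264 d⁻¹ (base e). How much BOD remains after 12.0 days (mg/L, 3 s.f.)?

L ≈ 1.57 mg/L

L_t = L₀ e^(−k_d t) = 37.3 × e^(−0.264×12.0) = 37.3 × 0.04209 = 1.570 mg/L.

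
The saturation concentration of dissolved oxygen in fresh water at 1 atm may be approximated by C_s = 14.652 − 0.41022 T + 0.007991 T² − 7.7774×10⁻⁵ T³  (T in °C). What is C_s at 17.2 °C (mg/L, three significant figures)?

C_s = 14.652 − 0.41022×17.2 + 0.007991×17.2² − 7.7774×10⁻⁵×17.2³ = 9.565 mg/L.

C_s ≈ 9.56 mg/L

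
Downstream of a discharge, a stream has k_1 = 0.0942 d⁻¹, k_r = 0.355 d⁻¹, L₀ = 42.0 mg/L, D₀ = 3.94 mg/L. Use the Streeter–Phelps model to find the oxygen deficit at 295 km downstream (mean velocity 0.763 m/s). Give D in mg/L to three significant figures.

D ≈ 7.66 mg/L

Travel time t = x/v = 295 km / (0.763 m/s) = 295000 m / 0.763 m/s = 386600 s = 4.475 d.
k_1 L₀/(k_r−k_1) = 0.0942×42.0/(0.355−0.0942) = 3.956/0.2608 = 15.17 mg/L.
e^(−k_1 t) = e^(−0.0942×4.475) = 0.6560; e^(−k_r t) = e^(−0.355×4.475) = 0.2042.
D = 15.17 × (0.6560 − 0.2042) + 3.94 × 0.2042 = 6.854 + 0.8046 = 7.659 mg/L.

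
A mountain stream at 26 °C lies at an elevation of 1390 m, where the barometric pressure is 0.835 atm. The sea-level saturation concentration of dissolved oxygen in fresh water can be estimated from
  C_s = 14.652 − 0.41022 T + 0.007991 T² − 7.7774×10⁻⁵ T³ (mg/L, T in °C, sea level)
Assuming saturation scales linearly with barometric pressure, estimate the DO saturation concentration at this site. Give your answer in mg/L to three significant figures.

C_s ≈ 6.70 mg/L

At sea level: C_s = 14.652 − 0.41022×26 + 0.007991×26² − 7.7774×10⁻⁵×26³ = 8.021 mg/L.
Pressure correction: C_s' = 8.021 × 0.835 = 6.698 mg/L.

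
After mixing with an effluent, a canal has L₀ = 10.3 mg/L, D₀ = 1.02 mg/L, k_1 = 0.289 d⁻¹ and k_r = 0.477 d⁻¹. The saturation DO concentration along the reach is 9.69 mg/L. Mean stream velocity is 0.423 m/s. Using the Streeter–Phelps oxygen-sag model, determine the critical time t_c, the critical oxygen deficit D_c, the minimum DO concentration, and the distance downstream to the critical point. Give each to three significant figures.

t_c ≈ 2.31 d; D_c ≈ 3.20 mg/L; min DO ≈ 6.49 mg/L; x_c ≈ 84.5 km

At the critical point dD/dt = 0, so k_1 L₀ e^(−k_1 t) = k_r D. Substituting D(t) from the Streeter–Phelps equation and solving for t gives
t_c = ln[(k_r/k_1)(1 − D₀(k_r−k_1)/(k_1 L₀))] / (k_r−k_1).
Here k_r−k_1 = 0.1880 d⁻¹ and 1 − D₀(k_r−k_1)/(k_1 L₀) = 1 − 1.02×0.1880/(0.289×10.3) = 0.9356, so
t_c = ln(1.651 × 0.9356) / 0.1880 = 0.4345 / 0.1880 = 2.311 d.
L(t_c) = L₀ e^(−k_1 t_c) = 10.3 × 0.5128 = 5.282 mg/L, and at the critical point k_r D_c = k_1 L, so D_c = (0.289/0.477) × 5.282 = 3.200 mg/L.
Minimum DO = C_s − D_c = 9.69 − 3.200 = 6.490 mg/L.
x_c = v t_c = 0.423 m/s × 2.311 d × 86400 s/d = 84470 m ≈ 84.5 km.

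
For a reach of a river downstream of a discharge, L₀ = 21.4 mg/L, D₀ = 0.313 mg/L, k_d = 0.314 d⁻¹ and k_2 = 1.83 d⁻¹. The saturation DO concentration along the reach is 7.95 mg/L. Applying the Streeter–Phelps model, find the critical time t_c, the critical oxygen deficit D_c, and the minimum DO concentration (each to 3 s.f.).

At the critical point dD/dt = 0, so k_d L₀ e^(−k_d t) = k_2 D. Substituting D(t) from the Streeter–Phelps equation and solving for t gives
t_c = ln[(k_2/k_d)(1 − D₀(k_2−k_d)/(k_d L₀))] / (k_2−k_d).
Here k_2−k_d = 1.516 d⁻¹ and 1 − D₀(k_2−k_d)/(k_d L₀) = 1 − 0.313×1.516/(0.314×21.4) = 0.9294, so
t_c = ln(5.828 × 0.9294) / 1.516 = 1.689 / 1.516 = 1.114 d.
D_c = (k_d/k_2) L₀ e^(−k_d t_c) = (0.314/1.83) × 21.4 × e^(−0.314×1.114) = 0.1716 × 21.4 × 0.7047 = 2.588 mg/L.
Minimum DO = C_s − D_c = 7.95 − 2.588 = 5.362 mg/L.

t_c ≈ 1.11 d; D_c ≈ 2.59 mg/L; min DO ≈ 5.36 mg/L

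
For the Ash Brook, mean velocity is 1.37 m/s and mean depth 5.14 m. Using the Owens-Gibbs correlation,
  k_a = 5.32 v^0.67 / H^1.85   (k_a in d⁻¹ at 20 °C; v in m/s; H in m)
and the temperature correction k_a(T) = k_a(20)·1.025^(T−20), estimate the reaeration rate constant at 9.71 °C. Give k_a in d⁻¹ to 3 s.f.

k_a ≈ 0.247 d⁻¹

k_a(20) = 5.32 × 1.37^0.67 / 5.14^1.85 = 5.32 × 1.235 / 20.67 = 0.3179 d⁻¹.
k_a(9.71) = 0.3179 × 1.025^(9.71−20) = 0.3179 × 0.7756 = 0.2465 d⁻¹.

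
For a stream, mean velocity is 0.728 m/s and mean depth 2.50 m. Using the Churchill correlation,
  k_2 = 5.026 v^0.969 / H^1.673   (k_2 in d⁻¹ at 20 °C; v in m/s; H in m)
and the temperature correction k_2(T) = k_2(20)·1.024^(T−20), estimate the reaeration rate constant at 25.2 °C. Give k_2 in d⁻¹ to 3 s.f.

k_2 ≈ 0.902 d⁻¹

k_2(20) = 5.026 × 0.728^0.969 / 2.50^1.673 = 5.026 × 0.7352 / 4.632 = 0.7978 d⁻¹.
k_2(25.2) = 0.7978 × 1.024^(25.2−20) = 0.7978 × 1.131 = 0.9025 d⁻¹.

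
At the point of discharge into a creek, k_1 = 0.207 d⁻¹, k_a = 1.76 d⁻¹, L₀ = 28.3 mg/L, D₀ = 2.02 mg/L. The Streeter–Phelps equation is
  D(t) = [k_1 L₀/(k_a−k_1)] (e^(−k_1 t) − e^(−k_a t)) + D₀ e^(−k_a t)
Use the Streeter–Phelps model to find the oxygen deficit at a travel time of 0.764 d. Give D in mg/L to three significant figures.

k_1 L₀/(k_a−k_1) = 0.207×28.3/(1.76−0.207) = 5.858/1.553 = 3.772 mg/L.
e^(−k_1 t) = e^(−0.207×0.7640) = 0.8537; e^(−k_a t) = e^(−1.76×0.7640) = 0.2606.
D = 3.772 × (0.8537 − 0.2606) + 2.02 × 0.2606 = 2.237 + 0.5265 = 2.764 mg/L.

D ≈ 2.76 mg/L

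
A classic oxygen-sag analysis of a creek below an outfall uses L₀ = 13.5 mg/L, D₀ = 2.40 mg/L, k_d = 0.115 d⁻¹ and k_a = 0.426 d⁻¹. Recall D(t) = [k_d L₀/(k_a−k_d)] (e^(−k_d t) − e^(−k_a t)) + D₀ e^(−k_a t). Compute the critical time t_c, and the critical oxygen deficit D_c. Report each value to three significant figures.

t_c ≈ 2.10 d; D_c ≈ 2.86 mg/L

With k_a/k_d = 3.704 and 1 − D₀(k_a−k_d)/(k_d L₀) = 0.5192,
t_c = ln(3.704 × 0.5192) / (0.426 − 0.115) = ln(1.923) / 0.3110 = 0.6541/0.3110 = 2.103 d.
L(t_c) = L₀ e^(−k_d t_c) = 13.5 × 0.7852 = 10.60 mg/L, and at the critical point k_a D_c = k_d L, so D_c = (0.115/0.426) × 10.60 = 2.861 mg/L.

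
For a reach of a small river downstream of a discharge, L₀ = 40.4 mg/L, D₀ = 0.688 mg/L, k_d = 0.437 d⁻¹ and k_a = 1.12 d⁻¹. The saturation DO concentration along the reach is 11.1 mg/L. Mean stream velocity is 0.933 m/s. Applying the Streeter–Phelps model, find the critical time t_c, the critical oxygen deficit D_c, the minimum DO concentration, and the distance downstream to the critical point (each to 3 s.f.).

t_c ≈ 1.34 d; D_c ≈ 8.78 mg/L; min DO ≈ 2.32 mg/L; x_c ≈ 108 km

t_c = [1/(k_a−k_d)] ln[(k_a/k_d)(1 − D₀(k_a−k_d)/(k_d L₀))]
= [1/(1.12−0.437)] ln[(1.12/0.437)(1 − 0.688×0.6830/(0.437×40.4))]
= (1/0.6830) ln[2.563 × 0.9734] = 1.464 × ln(2.495) = 1.464 × 0.9142 = 1.338 d.
D_c = (k_d/k_a) L₀ e^(−k_d t_c) = (0.437/1.12) × 40.4 × e^(−0.437×1.338) = 0.3902 × 40.4 × 0.5572 = 8.783 mg/L.
Minimum DO = C_s − D_c = 11.1 − 8.783 = 2.317 mg/L.
x_c = v t_c = 0.933 m/s × 1.338 d × 86400 s/d = 107900 m ≈ 108 km.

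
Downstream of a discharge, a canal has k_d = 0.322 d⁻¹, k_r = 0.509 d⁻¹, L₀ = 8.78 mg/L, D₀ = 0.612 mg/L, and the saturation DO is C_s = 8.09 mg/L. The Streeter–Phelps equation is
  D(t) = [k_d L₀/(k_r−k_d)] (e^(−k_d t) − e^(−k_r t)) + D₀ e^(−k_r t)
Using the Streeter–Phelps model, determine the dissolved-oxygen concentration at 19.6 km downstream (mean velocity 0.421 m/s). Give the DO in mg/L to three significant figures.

Travel time t = x/v = 19.6 km / (0.421 m/s) = 19600 m / 0.421 m/s = 46560 s = 0.5388 d.
k_d L₀/(k_r−k_d) = 0.322×8.78/(0.509−0.322) = 2.827/0.1870 = 15.12 mg/L.
e^(−k_d t) = e^(−0.322×0.5388) = 0.8407; e^(−k_r t) = e^(−0.509×0.5388) = 0.7601.
D = 15.12 × (0.8407 − 0.7601) + 0.612 × 0.7601 = 1.218 + 0.4652 = 1.684 mg/L.
DO = C_s − D = 8.09 − 1.684 = 6.406 mg/L.

DO ≈ 6.41 mg/L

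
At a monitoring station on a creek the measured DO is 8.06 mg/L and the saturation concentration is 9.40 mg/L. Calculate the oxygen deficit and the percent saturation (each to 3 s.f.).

D = C_s − C = 9.40 − 8.06 = 1.34 mg/L.
% saturation = 8.06/9.40 × 100 = 85.7 %.

D ≈ 1.34 mg/L; 85.7 % saturation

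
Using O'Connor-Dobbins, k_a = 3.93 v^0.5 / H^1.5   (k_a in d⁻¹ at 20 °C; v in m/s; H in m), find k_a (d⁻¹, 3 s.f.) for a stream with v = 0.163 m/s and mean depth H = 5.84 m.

k_a ≈ 0.112 d⁻¹

k_a = 3.93 × 0.163^0.5 / 5.84^1.5 = 3.93 × 0.4037 / 14.11 = 0.1124 d⁻¹.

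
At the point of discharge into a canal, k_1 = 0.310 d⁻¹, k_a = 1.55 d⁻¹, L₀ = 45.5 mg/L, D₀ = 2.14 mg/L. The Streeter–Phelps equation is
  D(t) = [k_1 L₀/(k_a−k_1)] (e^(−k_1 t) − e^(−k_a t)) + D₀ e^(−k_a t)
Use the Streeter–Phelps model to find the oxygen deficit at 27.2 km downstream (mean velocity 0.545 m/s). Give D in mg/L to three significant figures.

D ≈ 5.74 mg/L

Travel time t = x/v = 27.2 km / (0.545 m/s) = 27200 m / 0.545 m/s = 49910 s = 0.5776 d.
k_1 L₀/(k_a−k_1) = 0.310×45.5/(1.55−0.310) = 14.11/1.240 = 11.38 mg/L.
e^(−k_1 t) = e^(−0.310×0.5776) = 0.8360; e^(−k_a t) = e^(−1.55×0.5776) = 0.4085.
D = 11.38 × (0.8360 − 0.4085) + 2.14 × 0.4085 = 4.864 + 0.8741 = 5.738 mg/L.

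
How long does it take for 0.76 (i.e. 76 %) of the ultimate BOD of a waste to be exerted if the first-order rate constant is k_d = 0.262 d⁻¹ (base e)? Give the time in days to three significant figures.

t ≈ 5.45 d

y/L₀ = 1 − e^(−k_d t) = 0.76 ⇒ e^(−k_d t) = 0.240
t = −ln(0.240) / 0.262 = 1.427 / 0.262 = 5.447 d.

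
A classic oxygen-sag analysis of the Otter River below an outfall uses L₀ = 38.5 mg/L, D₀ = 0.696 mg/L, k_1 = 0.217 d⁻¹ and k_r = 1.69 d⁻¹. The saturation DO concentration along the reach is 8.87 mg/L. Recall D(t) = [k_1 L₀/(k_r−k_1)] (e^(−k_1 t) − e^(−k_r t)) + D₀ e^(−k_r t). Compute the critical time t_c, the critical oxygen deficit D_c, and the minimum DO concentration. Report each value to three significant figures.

t_c ≈ 1.30 d; D_c ≈ 3.72 mg/L; min DO ≈ 5.15 mg/L

With k_r/k_1 = 7.788 and 1 − D₀(k_r−k_1)/(k_1 L₀) = 0.8773,
t_c = ln(7.788 × 0.8773) / (1.69 − 0.217) = ln(6.832) / 1.473 = 1.922/1.473 = 1.305 d.
L(t_c) = L₀ e^(−k_1 t_c) = 38.5 × 0.7534 = 29.01 mg/L, and at the critical point k_r D_c = k_1 L, so D_c = (0.217/1.69) × 29.01 = 3.725 mg/L.
Minimum DO = C_s − D_c = 8.87 − 3.725 = 5.145 mg/L.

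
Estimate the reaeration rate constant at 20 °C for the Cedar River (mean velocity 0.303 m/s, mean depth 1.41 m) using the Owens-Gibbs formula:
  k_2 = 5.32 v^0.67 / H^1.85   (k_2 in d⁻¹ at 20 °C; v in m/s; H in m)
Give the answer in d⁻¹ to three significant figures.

k_2 = 5.32 × 0.303^0.67 / 1.41^1.85 = 5.32 × 0.4493 / 1.888 = 1.266 d⁻¹.

k_2 ≈ 1.27 d⁻¹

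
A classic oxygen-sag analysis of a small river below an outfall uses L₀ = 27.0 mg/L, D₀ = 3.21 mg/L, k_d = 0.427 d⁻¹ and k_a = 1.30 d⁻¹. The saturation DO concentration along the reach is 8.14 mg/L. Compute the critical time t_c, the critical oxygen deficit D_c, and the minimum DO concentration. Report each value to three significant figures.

t_c ≈ 0.956 d; D_c ≈ 5.90 mg/L; min DO ≈ 2.24 mg/L

With k_a/k_d = 3.044 and 1 − D₀(k_a−k_d)/(k_d L₀) = 0.7569,
t_c = ln(3.044 × 0.7569) / (1.30 − 0.427) = ln(2.304) / 0.8730 = 0.8349/0.8730 = 0.9563 d.
L(t_c) = L₀ e^(−k_d t_c) = 27.0 × 0.6648 = 17.95 mg/L, and at the critical point k_a D_c = k_d L, so D_c = (0.427/1.30) × 17.95 = 5.895 mg/L.
Minimum DO = C_s − D_c = 8.14 − 5.895 = 2.245 mg/L.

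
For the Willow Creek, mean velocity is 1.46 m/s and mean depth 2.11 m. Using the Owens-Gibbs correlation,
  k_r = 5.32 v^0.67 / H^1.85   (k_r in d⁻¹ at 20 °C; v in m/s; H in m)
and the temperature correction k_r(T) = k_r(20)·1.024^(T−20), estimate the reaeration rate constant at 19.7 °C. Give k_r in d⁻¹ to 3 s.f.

k_r ≈ 1.71 d⁻¹

k_r(20) = 5.32 × 1.46^0.67 / 2.11^1.85 = 5.32 × 1.289 / 3.980 = 1.722 d⁻¹.
k_r(19.7) = 1.722 × 1.024^(19.7−20) = 1.722 × 0.9929 = 1.710 d⁻¹.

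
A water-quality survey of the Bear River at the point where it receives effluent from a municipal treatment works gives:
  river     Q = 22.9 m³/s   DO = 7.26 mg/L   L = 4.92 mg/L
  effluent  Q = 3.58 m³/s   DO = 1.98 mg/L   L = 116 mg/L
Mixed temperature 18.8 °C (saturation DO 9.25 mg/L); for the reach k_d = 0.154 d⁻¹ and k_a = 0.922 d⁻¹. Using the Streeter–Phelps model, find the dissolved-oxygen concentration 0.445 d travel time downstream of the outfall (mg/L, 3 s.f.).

Mixed DO = (22.9×7.26 + 3.58×1.98)/(22.9+3.58) = 173.3/26.48 = 6.546 mg/L.
Mixed L₀ = (22.9×4.92 + 3.58×116)/(26.48) = 527.9/26.48 = 19.94 mg/L.
Initial deficit D₀ = C_s − DO₀ = 9.25 − 6.546 = 2.704 mg/L.
D(0.445) = [0.154×19.94/(0.922−0.154)](e^(−0.154×0.445) − e^(−0.922×0.445)) + 2.704 e^(−0.922×0.445)
= 3.998 × (0.9338 − 0.6635) + 2.704 × 0.6635 = 2.875 mg/L.
DO = 9.25 − 2.875 = 6.375 mg/L.

DO ≈ 6.38 mg/L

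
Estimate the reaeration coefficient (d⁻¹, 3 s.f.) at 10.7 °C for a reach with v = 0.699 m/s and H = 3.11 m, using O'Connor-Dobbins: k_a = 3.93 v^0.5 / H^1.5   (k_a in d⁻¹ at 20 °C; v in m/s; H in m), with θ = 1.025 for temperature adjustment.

k_a ≈ 0.476 d⁻¹

k_a(20) = 3.93 × 0.699^0.5 / 3.11^1.5 = 3.93 × 0.8361 / 5.485 = 0.5991 d⁻¹.
k_a(10.7) = 0.5991 × 1.025^(10.7−20) = 0.5991 × 0.7948 = 0.4762 d⁻¹.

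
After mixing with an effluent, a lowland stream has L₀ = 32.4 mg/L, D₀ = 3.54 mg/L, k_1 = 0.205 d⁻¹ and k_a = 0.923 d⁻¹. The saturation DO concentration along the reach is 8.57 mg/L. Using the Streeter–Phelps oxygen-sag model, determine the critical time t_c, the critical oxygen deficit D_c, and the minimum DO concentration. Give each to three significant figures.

t_c = [1/(k_a−k_1)] ln[(k_a/k_1)(1 − D₀(k_a−k_1)/(k_1 L₀))]
= [1/(0.923−0.205)] ln[(0.923/0.205)(1 − 3.54×0.7180/(0.205×32.4))]
= (1/0.7180) ln[4.502 × 0.6173] = 1.393 × ln(2.779) = 1.393 × 1.022 = 1.424 d.
L(t_c) = L₀ e^(−k_1 t_c) = 32.4 × 0.7469 = 24.20 mg/L, and at the critical point k_a D_c = k_1 L, so D_c = (0.205/0.923) × 24.20 = 5.375 mg/L.
Minimum DO = C_s − D_c = 8.57 − 5.375 = 3.195 mg/L.

t_c ≈ 1.42 d; D_c ≈ 5.37 mg/L; min DO ≈ 3.20 mg/L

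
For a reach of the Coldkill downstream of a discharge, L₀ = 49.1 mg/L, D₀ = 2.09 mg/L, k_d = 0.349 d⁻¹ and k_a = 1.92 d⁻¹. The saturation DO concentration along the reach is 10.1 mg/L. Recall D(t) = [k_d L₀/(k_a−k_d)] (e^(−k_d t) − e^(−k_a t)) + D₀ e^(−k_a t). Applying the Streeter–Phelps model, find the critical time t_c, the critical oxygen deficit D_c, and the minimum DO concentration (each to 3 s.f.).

t_c ≈ 0.950 d; D_c ≈ 6.41 mg/L; min DO ≈ 3.69 mg/L

With k_a/k_d = 5.501 and 1 − D₀(k_a−k_d)/(k_d L₀) = 0.8084,
t_c = ln(5.501 × 0.8084) / (1.92 − 0.349) = ln(4.447) / 1.571 = 1.492/1.571 = 0.9499 d.
D_c = (k_d/k_a) L₀ e^(−k_d t_c) = (0.349/1.92) × 49.1 × e^(−0.349×0.9499) = 0.1818 × 49.1 × 0.7178 = 6.407 mg/L.
Minimum DO = C_s − D_c = 10.1 − 6.407 = 3.693 mg/L.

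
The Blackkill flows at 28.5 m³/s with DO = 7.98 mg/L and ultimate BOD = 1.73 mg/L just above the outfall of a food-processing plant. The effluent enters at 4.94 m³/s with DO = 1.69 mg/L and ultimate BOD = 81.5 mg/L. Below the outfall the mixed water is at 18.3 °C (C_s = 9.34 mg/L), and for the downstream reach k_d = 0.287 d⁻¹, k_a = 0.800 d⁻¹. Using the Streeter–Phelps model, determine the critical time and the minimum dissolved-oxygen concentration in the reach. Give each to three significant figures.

t_c ≈ 1.30 d; minimum DO ≈ 6.00 mg/L

Mixed DO = (28.5×7.98 + 4.94×1.69)/(28.5+4.94) = 235.8/33.44 = 7.051 mg/L.
Mixed L₀ = (28.5×1.73 + 4.94×81.5)/(33.44) = 451.9/33.44 = 13.51 mg/L.
Initial deficit D₀ = C_s − DO₀ = 9.34 − 7.051 = 2.289 mg/L.
t_c = (1/0.5130) ln[(0.800/0.287)(1 − 2.289×0.5130/(0.287×13.51))] = 1.949 × ln(1.943) = 1.295 d.
D_c = (0.287/0.800) × 13.51 × e^(−0.287×1.295) = 0.3587 × 13.51 × 0.6895 = 3.343 mg/L.
Minimum DO = 9.34 − 3.343 = 5.997 mg/L.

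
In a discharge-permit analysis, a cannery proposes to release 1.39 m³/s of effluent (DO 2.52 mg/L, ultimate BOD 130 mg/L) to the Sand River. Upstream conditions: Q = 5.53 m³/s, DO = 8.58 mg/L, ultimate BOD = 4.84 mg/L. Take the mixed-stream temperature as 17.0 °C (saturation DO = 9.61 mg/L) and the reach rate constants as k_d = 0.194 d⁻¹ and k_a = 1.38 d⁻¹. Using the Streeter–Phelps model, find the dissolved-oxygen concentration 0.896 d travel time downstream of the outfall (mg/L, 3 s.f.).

Mixed DO = (5.53×8.58 + 1.39×2.52)/(5.53+1.39) = 50.95/6.920 = 7.363 mg/L.
Mixed L₀ = (5.53×4.84 + 1.39×130)/(6.920) = 207.5/6.920 = 29.98 mg/L.
Initial deficit D₀ = C_s − DO₀ = 9.61 − 7.363 = 2.247 mg/L.
D(0.896) = [0.194×29.98/(1.38−0.194)](e^(−0.194×0.896) − e^(−1.38×0.896)) + 2.247 e^(−1.38×0.896)
= 4.904 × (0.8404 − 0.2904) + 2.247 × 0.2904 = 3.350 mg/L.
DO = 9.61 − 3.350 = 6.260 mg/L.

DO ≈ 6.26 mg/L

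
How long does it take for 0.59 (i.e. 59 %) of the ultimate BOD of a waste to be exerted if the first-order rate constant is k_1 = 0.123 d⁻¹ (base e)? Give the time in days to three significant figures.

y/L₀ = 1 − e^(−k_1 t) = 0.59 ⇒ e^(−k_1 t) = 0.410
t = −ln(0.410) / 0.123 = 0.8916 / 0.123 = 7.249 d.

t ≈ 7.25 d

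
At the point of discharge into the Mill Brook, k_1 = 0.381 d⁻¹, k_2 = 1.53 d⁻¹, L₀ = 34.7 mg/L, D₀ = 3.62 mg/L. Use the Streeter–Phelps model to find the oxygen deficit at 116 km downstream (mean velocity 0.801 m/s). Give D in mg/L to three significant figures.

Travel time t = x/v = 116 km / (0.801 m/s) = 116000 m / 0.801 m/s = 144800 s = 1.676 d.
k_1 L₀/(k_2−k_1) = 0.381×34.7/(1.53−0.381) = 13.22/1.149 = 11.51 mg/L.
e^(−k_1 t) = e^(−0.381×1.676) = 0.5280; e^(−k_2 t) = e^(−1.53×1.676) = 0.07696.
D = 11.51 × (0.5280 − 0.07696) + 3.62 × 0.07696 = 5.190 + 0.2786 = 5.469 mg/L.

D ≈ 5.47 mg/L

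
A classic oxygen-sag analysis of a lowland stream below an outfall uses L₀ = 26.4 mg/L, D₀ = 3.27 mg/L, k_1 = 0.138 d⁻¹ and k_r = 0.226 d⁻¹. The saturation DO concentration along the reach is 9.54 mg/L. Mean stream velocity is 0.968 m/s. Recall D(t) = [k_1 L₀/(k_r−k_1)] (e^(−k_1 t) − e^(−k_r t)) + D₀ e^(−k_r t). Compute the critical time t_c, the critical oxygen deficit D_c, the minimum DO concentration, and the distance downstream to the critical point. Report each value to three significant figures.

t_c = [1/(k_r−k_1)] ln[(k_r/k_1)(1 − D₀(k_r−k_1)/(k_1 L₀))]
= [1/(0.226−0.138)] ln[(0.226/0.138)(1 − 3.27×0.08800/(0.138×26.4))]
= (1/0.08800) ln[1.638 × 0.9210] = 11.36 × ln(1.508) = 11.36 × 0.4110 = 4.670 d.
L(t_c) = L₀ e^(−k_1 t_c) = 26.4 × 0.5249 = 13.86 mg/L, and at the critical point k_r D_c = k_1 L, so D_c = (0.138/0.226) × 13.86 = 8.462 mg/L.
Minimum DO = C_s − D_c = 9.54 − 8.462 = 1.078 mg/L.
x_c = v t_c = 0.968 m/s × 4.670 d × 86400 s/d = 390600 m ≈ 391 km.

t_c ≈ 4.67 d; D_c ≈ 8.46 mg/L; min DO ≈ 1.08 mg/L; x_c ≈ 391 km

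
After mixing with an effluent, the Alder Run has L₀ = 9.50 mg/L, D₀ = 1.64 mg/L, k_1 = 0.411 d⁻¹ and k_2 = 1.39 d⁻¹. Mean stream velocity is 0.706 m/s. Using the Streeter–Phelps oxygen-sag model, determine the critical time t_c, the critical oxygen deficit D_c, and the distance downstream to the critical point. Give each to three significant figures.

t_c = [1/(k_2−k_1)] ln[(k_2/k_1)(1 − D₀(k_2−k_1)/(k_1 L₀))]
= [1/(1.39−0.411)] ln[(1.39/0.411)(1 − 1.64×0.9790/(0.411×9.50))]
= (1/0.9790) ln[3.382 × 0.5888] = 1.021 × ln(1.991) = 1.021 × 0.6888 = 0.7036 d.
D_c = (k_1/k_2) L₀ e^(−k_1 t_c) = (0.411/1.39) × 9.50 × e^(−0.411×0.7036) = 0.2957 × 9.50 × 0.7489 = 2.104 mg/L.
x_c = v t_c = 0.706 m/s × 0.7036 d × 86400 s/d = 42920 m ≈ 42.9 km.

t_c ≈ 0.704 d; D_c ≈ 2.10 mg/L; x_c ≈ 42.9 km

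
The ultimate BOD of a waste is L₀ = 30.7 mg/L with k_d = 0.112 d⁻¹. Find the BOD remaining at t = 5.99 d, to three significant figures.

L_t = L₀ e^(−k_d t) = 30.7 × e^(−0.112×5.99) = 30.7 × 0.5113 = 15.70 mg/L.

L ≈ 15.7 mg/L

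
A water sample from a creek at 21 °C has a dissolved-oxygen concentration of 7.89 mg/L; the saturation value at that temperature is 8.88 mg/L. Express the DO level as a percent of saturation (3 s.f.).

% saturation = C/C_s × 100 = 7.89/8.88 × 100 = 88.9 %.

88.9 % saturation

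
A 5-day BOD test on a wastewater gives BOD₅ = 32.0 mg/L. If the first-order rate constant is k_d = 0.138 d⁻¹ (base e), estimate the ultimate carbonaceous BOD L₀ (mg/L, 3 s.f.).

L₀ ≈ 64.2 mg/L

BOD₅ = L₀(1 − e^(−5k_d)) ⇒ L₀ = BOD₅ / (1 − e^(−5×0.138))
= 32.0 / (1 − 0.5016) = 32.0 / 0.4984 = 64.20 mg/L.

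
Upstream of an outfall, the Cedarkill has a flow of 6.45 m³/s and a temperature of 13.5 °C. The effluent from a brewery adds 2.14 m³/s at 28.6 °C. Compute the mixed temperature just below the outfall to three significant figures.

17.3 °C

Flow-weighted mixing: C = (Q_r C_r + Q_w C_w)/(Q_r + Q_w)
= (6.45×13.5 + 2.14×28.6)/(6.45 + 2.14) = 148.3/8.590 = 17.26 °C.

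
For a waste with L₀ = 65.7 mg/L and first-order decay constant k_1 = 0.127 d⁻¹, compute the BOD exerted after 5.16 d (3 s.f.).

y ≈ 31.6 mg/L

y_t = L₀(1 − e^(−k_1 t)) = 65.7 × (1 − e^(−0.127×5.16))
= 65.7 × (1 − 0.5193) = 65.7 × 0.4807 = 31.58 mg/L.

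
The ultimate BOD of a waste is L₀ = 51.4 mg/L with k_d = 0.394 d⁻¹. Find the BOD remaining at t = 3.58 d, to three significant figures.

L_t = L₀ e^(−k_d t) = 51.4 × e^(−0.394×3.58) = 51.4 × 0.2440 = 12.54 mg/L.

L ≈ 12.5 mg/L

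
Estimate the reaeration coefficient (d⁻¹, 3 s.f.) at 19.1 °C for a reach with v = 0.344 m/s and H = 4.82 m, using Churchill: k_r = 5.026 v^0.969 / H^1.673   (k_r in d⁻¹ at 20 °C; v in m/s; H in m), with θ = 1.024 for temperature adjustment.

k_r(20) = 5.026 × 0.344^0.969 / 4.82^1.673 = 5.026 × 0.3556 / 13.89 = 0.1287 d⁻¹.
k_r(19.1) = 0.1287 × 1.024^(19.1−20) = 0.1287 × 0.9789 = 0.1259 d⁻¹.

k_r ≈ 0.126 d⁻¹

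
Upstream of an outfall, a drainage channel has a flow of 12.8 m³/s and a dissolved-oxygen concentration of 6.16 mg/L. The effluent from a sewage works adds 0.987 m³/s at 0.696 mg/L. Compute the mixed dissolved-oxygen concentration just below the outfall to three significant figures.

Flow-weighted mixing: C = (Q_r C_r + Q_w C_w)/(Q_r + Q_w)
= (12.8×6.16 + 0.987×0.696)/(12.8 + 0.987) = 79.53/13.79 = 5.769 mg/L.

5.77 mg/L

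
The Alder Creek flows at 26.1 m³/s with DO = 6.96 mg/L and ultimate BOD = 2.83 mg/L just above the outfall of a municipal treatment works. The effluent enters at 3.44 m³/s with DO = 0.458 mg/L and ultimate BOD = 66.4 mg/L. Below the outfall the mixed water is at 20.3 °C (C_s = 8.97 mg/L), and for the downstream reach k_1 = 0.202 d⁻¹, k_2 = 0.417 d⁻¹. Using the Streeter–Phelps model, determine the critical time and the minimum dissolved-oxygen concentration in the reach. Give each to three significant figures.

t_c ≈ 1.79 d; minimum DO ≈ 5.52 mg/L

Mixed DO = (26.1×6.96 + 3.44×0.458)/(26.1+3.44) = 183.2/29.54 = 6.203 mg/L.
Mixed L₀ = (26.1×2.83 + 3.44×66.4)/(29.54) = 302.3/29.54 = 10.23 mg/L.
Initial deficit D₀ = C_s − DO₀ = 8.97 − 6.203 = 2.767 mg/L.
t_c = (1/0.2150) ln[(0.417/0.202)(1 − 2.767×0.2150/(0.202×10.23))] = 4.651 × ln(1.470) = 1.793 d.
D_c = (0.202/0.417) × 10.23 × e^(−0.202×1.793) = 0.4844 × 10.23 × 0.6962 = 3.451 mg/L.
Minimum DO = 8.97 − 3.451 = 5.519 mg/L.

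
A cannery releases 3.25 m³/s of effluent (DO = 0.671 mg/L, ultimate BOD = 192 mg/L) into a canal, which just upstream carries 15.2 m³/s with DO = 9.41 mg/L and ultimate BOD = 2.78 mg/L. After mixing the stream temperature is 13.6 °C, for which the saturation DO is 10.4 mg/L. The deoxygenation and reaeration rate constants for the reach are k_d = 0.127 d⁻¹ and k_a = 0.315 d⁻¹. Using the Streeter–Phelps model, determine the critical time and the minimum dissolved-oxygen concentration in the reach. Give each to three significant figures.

Mixed DO = (15.2×9.41 + 3.25×0.671)/(15.2+3.25) = 145.2/18.45 = 7.871 mg/L.
Mixed L₀ = (15.2×2.78 + 3.25×192)/(18.45) = 666.3/18.45 = 36.11 mg/L.
Initial deficit D₀ = C_s − DO₀ = 10.4 − 7.871 = 2.529 mg/L.
t_c = (1/0.1880) ln[(0.315/0.127)(1 − 2.529×0.1880/(0.127×36.11))] = 5.319 × ln(2.223) = 4.250 d.
D_c = (0.127/0.315) × 36.11 × e^(−0.127×4.250) = 0.4032 × 36.11 × 0.5829 = 8.487 mg/L.
Minimum DO = 10.4 − 8.487 = 1.913 mg/L.

t_c ≈ 4.25 d; minimum DO ≈ 1.91 mg/L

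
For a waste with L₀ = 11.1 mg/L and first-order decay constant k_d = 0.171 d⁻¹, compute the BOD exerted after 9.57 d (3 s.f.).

y ≈ 8.94 mg/L

y_t = L₀(1 − e^(−k_d t)) = 11.1 × (1 − e^(−0.171×9.57))
= 11.1 × (1 − 0.1947) = 11.1 × 0.8053 = 8.939 mg/L.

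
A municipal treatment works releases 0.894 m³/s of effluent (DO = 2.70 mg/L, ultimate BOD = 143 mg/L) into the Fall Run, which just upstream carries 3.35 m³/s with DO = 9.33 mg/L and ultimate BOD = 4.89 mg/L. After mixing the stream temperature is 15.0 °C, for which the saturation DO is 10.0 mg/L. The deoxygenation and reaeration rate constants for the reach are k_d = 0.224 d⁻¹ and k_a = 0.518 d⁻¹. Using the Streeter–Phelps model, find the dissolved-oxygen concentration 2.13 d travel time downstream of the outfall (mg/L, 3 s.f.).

Mixed DO = (3.35×9.33 + 0.894×2.70)/(3.35+0.894) = 33.67/4.244 = 7.933 mg/L.
Mixed L₀ = (3.35×4.89 + 0.894×143)/(4.244) = 144.2/4.244 = 33.98 mg/L.
Initial deficit D₀ = C_s − DO₀ = 10.0 − 7.933 = 2.067 mg/L.
D(2.13) = [0.224×33.98/(0.518−0.224)](e^(−0.224×2.13) − e^(−0.518×2.13)) + 2.067 e^(−0.518×2.13)
= 25.89 × (0.6206 − 0.3318) + 2.067 × 0.3318 = 8.163 mg/L.
DO = 10.0 − 8.163 = 1.837 mg/L.

DO ≈ 1.84 mg/L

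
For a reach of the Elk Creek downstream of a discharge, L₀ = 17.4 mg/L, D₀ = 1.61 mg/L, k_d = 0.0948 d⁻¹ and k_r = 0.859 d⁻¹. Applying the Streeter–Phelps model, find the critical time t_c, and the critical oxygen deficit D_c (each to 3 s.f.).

t_c ≈ 1.09 d; D_c ≈ 1.73 mg/L

t_c = [1/(k_r−k_d)] ln[(k_r/k_d)(1 − D₀(k_r−k_d)/(k_d L₀))]
= [1/(0.859−0.0948)] ln[(0.859/0.0948)(1 − 1.61×0.7642/(0.0948×17.4))]
= (1/0.7642) ln[9.061 × 0.2541] = 1.309 × ln(2.303) = 1.309 × 0.8340 = 1.091 d.
L(t_c) = L₀ e^(−k_d t_c) = 17.4 × 0.9017 = 15.69 mg/L, and at the critical point k_r D_c = k_d L, so D_c = (0.0948/0.859) × 15.69 = 1.732 mg/L.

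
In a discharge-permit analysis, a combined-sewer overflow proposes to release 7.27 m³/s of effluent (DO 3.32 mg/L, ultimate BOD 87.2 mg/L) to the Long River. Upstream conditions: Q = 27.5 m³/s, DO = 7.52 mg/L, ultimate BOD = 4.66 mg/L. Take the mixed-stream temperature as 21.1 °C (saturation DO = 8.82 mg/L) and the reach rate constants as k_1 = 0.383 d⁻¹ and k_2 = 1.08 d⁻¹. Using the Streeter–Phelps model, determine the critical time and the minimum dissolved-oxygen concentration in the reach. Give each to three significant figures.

t_c ≈ 1.20 d; minimum DO ≈ 3.91 mg/L

Mixed DO = (27.5×7.52 + 7.27×3.32)/(27.5+7.27) = 230.9/34.77 = 6.642 mg/L.
Mixed L₀ = (27.5×4.66 + 7.27×87.2)/(34.77) = 762.1/34.77 = 21.92 mg/L.
Initial deficit D₀ = C_s − DO₀ = 8.82 − 6.642 = 2.178 mg/L.
t_c = (1/0.6970) ln[(1.08/0.383)(1 − 2.178×0.6970/(0.383×21.92))] = 1.435 × ln(2.310) = 1.201 d.
D_c = (0.383/1.08) × 21.92 × e^(−0.383×1.201) = 0.3546 × 21.92 × 0.6313 = 4.907 mg/L.
Minimum DO = 8.82 − 4.907 = 3.913 mg/L.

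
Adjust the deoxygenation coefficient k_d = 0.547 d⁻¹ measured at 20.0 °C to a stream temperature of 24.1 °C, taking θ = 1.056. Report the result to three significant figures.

k_d ≈ 0.684 d⁻¹

k_d(T₂) = k_d(T₁) · θ^(T₂−T₁) = 0.547 × 1.056^(24.1−20.0)
= 0.547 × 1.056^4.10 = 0.547 × 1.250 = 0.6839 d⁻¹.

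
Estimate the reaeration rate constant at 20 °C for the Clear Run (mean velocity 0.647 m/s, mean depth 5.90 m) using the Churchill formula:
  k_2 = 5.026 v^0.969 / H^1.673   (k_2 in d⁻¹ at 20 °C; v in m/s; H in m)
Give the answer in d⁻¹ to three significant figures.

k_2 = 5.026 × 0.647^0.969 / 5.90^1.673 = 5.026 × 0.6558 / 19.48 = 0.1692 d⁻¹.

k_2 ≈ 0.169 d⁻¹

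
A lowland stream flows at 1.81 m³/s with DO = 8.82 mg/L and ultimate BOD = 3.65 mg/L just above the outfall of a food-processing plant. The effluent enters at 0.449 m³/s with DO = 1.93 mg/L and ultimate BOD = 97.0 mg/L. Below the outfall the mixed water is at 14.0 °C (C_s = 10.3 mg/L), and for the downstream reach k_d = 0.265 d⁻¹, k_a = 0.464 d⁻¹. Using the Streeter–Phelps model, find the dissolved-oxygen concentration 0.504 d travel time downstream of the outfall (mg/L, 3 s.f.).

DO ≈ 5.58 mg/L

Mixed DO = (1.81×8.82 + 0.449×1.93)/(1.81+0.449) = 16.83/2.259 = 7.451 mg/L.
Mixed L₀ = (1.81×3.65 + 0.449×97.0)/(2.259) = 50.16/2.259 = 22.20 mg/L.
Initial deficit D₀ = C_s − DO₀ = 10.3 − 7.451 = 2.849 mg/L.
D(0.504) = [0.265×22.20/(0.464−0.265)](e^(−0.265×0.504) − e^(−0.464×0.504)) + 2.849 e^(−0.464×0.504)
= 29.57 × (0.8750 − 0.7915) + 2.849 × 0.7915 = 4.724 mg/L.
DO = 10.3 − 4.724 = 5.576 mg/L.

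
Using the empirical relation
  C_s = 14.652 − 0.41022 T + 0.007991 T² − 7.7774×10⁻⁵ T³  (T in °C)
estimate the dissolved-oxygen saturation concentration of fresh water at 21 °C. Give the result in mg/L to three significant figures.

C_s ≈ 8.84 mg/L

C_s = 14.652 − 0.41022×21 + 0.007991×21² − 7.7774×10⁻⁵×21³ = 8.841 mg/L.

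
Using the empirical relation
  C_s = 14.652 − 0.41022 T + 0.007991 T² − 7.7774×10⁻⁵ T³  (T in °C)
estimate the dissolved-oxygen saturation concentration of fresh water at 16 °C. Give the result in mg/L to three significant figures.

C_s = 14.652 − 0.41022×16 + 0.007991×16² − 7.7774×10⁻⁵×16³ = 9.816 mg/L.

C_s ≈ 9.82 mg/L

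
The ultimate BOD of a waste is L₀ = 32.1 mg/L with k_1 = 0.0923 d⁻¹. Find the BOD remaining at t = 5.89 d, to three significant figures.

L ≈ 18.6 mg/L

L_t = L₀ e^(−k_1 t) = 32.1 × e^(−0.0923×5.89) = 32.1 × 0.5806 = 18.64 mg/L.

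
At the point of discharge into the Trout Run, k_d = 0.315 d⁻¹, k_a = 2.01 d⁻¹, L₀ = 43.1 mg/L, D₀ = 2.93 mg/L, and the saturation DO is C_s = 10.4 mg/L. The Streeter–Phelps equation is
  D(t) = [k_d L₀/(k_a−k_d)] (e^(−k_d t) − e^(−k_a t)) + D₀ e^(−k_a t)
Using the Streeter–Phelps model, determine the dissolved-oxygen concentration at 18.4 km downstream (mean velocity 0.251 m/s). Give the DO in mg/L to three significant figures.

DO ≈ 5.19 mg/L

Travel time t = x/v = 18.4 km / (0.251 m/s) = 18400 m / 0.251 m/s = 73310 s = 0.8485 d.
k_d L₀/(k_a−k_d) = 0.315×43.1/(2.01−0.315) = 13.58/1.695 = 8.010 mg/L.
e^(−k_d t) = e^(−0.315×0.8485) = 0.7655; e^(−k_a t) = e^(−2.01×0.8485) = 0.1817.
D = 8.010 × (0.7655 − 0.1817) + 2.93 × 0.1817 = 4.676 + 0.5324 = 5.208 mg/L.
DO = C_s − D = 10.4 − 5.208 = 5.192 mg/L.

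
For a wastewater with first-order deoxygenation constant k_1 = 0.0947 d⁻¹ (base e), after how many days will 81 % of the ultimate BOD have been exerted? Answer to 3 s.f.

y/L₀ = 1 − e^(−k_1 t) = 0.81 ⇒ e^(−k_1 t) = 0.190
t = −ln(0.190) / 0.0947 = 1.661 / 0.0947 = 17.54 d.

t ≈ 17.5 d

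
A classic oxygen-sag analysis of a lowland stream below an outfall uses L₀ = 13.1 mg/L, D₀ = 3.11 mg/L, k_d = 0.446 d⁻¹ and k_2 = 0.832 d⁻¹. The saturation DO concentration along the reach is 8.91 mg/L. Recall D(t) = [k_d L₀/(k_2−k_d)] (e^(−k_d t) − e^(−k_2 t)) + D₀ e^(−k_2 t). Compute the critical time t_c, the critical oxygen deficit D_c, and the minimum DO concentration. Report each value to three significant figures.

With k_2/k_d = 1.865 and 1 − D₀(k_2−k_d)/(k_d L₀) = 0.7945,
t_c = ln(1.865 × 0.7945) / (0.832 − 0.446) = ln(1.482) / 0.3860 = 0.3935/0.3860 = 1.019 d.
D_c = (k_d/k_2) L₀ e^(−k_d t_c) = (0.446/0.832) × 13.1 × e^(−0.446×1.019) = 0.5361 × 13.1 × 0.6347 = 4.457 mg/L.
Minimum DO = C_s − D_c = 8.91 − 4.457 = 4.453 mg/L.

t_c ≈ 1.02 d; D_c ≈ 4.46 mg/L; min DO ≈ 4.45 mg/L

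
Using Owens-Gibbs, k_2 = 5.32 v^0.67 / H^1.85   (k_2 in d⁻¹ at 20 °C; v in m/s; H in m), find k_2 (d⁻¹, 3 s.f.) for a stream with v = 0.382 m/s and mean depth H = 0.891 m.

k_2 = 5.32 × 0.382^0.67 / 0.891^1.85 = 5.32 × 0.5248 / 0.8077 = 3.456 d⁻¹.

k_2 ≈ 3.46 d⁻¹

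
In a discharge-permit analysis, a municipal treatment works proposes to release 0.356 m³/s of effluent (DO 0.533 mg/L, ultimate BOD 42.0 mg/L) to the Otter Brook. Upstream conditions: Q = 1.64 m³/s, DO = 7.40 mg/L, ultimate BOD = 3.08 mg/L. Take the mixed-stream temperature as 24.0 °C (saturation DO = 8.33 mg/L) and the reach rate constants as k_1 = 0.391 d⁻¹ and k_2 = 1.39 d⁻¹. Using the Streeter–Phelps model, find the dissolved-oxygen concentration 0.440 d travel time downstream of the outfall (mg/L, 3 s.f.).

DO ≈ 5.99 mg/L

Mixed DO = (1.64×7.40 + 0.356×0.533)/(1.64+0.356) = 12.33/1.996 = 6.175 mg/L.
Mixed L₀ = (1.64×3.08 + 0.356×42.0)/(1.996) = 20.00/1.996 = 10.02 mg/L.
Initial deficit D₀ = C_s − DO₀ = 8.33 − 6.175 = 2.155 mg/L.
D(0.440) = [0.391×10.02/(1.39−0.391)](e^(−0.391×0.440) − e^(−1.39×0.440)) + 2.155 e^(−1.39×0.440)
= 3.922 × (0.8419 − 0.5425) + 2.155 × 0.5425 = 2.344 mg/L.
DO = 8.33 − 2.344 = 5.986 mg/L.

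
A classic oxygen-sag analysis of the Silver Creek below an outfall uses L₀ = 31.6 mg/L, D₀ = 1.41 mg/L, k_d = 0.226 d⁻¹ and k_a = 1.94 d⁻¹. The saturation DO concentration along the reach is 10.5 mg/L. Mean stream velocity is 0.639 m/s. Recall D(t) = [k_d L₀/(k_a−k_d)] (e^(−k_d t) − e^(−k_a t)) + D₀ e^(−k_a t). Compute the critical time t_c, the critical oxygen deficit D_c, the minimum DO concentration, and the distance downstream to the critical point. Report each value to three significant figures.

With k_a/k_d = 8.584 and 1 − D₀(k_a−k_d)/(k_d L₀) = 0.6616,
t_c = ln(8.584 × 0.6616) / (1.94 − 0.226) = ln(5.679) / 1.714 = 1.737/1.714 = 1.013 d.
D_c = (k_d/k_a) L₀ e^(−k_d t_c) = (0.226/1.94) × 31.6 × e^(−0.226×1.013) = 0.1165 × 31.6 × 0.7953 = 2.928 mg/L.
Minimum DO = C_s − D_c = 10.5 − 2.928 = 7.572 mg/L.
x_c = v t_c = 0.639 m/s × 1.013 d × 86400 s/d = 55940 m ≈ 55.9 km.

t_c ≈ 1.01 d; D_c ≈ 2.93 mg/L; min DO ≈ 7.57 mg/L; x_c ≈ 55.9 km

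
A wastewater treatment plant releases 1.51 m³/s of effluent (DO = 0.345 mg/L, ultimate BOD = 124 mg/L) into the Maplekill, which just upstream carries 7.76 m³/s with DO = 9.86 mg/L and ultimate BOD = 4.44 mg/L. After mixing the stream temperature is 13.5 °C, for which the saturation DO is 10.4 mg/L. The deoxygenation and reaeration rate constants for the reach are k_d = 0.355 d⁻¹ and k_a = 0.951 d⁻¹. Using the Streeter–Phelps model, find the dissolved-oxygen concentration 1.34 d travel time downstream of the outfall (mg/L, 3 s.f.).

Mixed DO = (7.76×9.86 + 1.51×0.345)/(7.76+1.51) = 77.03/9.270 = 8.310 mg/L.
Mixed L₀ = (7.76×4.44 + 1.51×124)/(9.270) = 221.7/9.270 = 23.92 mg/L.
Initial deficit D₀ = C_s − DO₀ = 10.4 − 8.310 = 2.090 mg/L.
D(1.34) = [0.355×23.92/(0.951−0.355)](e^(−0.355×1.34) − e^(−0.951×1.34)) + 2.090 e^(−0.951×1.34)
= 14.24 × (0.6214 − 0.2796) + 2.090 × 0.2796 = 5.454 mg/L.
DO = 10.4 − 5.454 = 4.946 mg/L.

DO ≈ 4.95 mg/L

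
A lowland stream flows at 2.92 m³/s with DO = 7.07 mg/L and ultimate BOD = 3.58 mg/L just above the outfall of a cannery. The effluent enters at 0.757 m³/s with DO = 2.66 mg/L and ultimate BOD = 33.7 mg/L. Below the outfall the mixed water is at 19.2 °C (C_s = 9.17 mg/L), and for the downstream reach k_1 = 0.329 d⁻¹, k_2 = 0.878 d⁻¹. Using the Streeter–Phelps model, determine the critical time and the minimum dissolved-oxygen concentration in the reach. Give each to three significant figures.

Mixed DO = (2.92×7.07 + 0.757×2.66)/(2.92+0.757) = 22.66/3.677 = 6.162 mg/L.
Mixed L₀ = (2.92×3.58 + 0.757×33.7)/(3.677) = 35.96/3.677 = 9.781 mg/L.
Initial deficit D₀ = C_s − DO₀ = 9.17 − 6.162 = 3.008 mg/L.
t_c = (1/0.5490) ln[(0.878/0.329)(1 − 3.008×0.5490/(0.329×9.781))] = 1.821 × ln(1.299) = 0.4768 d.
D_c = (0.329/0.878) × 9.781 × e^(−0.329×0.4768) = 0.3747 × 9.781 × 0.8548 = 3.133 mg/L.
Minimum DO = 9.17 − 3.133 = 6.037 mg/L.

t_c ≈ 0.477 d; minimum DO ≈ 6.04 mg/L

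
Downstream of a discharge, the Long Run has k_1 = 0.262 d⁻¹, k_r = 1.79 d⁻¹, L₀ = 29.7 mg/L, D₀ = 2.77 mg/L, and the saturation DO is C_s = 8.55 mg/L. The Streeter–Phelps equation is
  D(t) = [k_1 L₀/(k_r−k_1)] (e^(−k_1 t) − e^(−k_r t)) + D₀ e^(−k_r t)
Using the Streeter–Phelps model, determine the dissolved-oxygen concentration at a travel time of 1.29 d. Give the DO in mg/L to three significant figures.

DO ≈ 5.15 mg/L

k_1 L₀/(k_r−k_1) = 0.262×29.7/(1.79−0.262) = 7.781/1.528 = 5.093 mg/L.
e^(−k_1 t) = e^(−0.262×1.290) = 0.7132; e^(−k_r t) = e^(−1.79×1.290) = 0.09935.
D = 5.093 × (0.7132 − 0.09935) + 2.77 × 0.09935 = 3.126 + 0.2752 = 3.401 mg/L.
DO = C_s − D = 8.55 − 3.401 = 5.149 mg/L.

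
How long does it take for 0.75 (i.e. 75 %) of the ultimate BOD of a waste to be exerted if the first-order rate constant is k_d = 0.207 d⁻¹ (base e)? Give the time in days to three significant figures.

y/L₀ = 1 − e^(−k_d t) = 0.75 ⇒ e^(−k_d t) = 0.250
t = −ln(0.250) / 0.207 = 1.386 / 0.207 = 6.697 d.

t ≈ 6.70 d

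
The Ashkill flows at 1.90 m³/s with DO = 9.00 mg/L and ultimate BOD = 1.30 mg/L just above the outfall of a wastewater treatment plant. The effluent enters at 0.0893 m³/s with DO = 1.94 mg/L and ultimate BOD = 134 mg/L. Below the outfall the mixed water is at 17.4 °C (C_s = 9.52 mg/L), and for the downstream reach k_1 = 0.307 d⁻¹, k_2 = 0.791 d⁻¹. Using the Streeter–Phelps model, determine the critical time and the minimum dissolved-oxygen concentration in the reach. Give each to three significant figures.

Mixed DO = (1.90×9.00 + 0.0893×1.94)/(1.90+0.0893) = 17.27/1.989 = 8.683 mg/L.
Mixed L₀ = (1.90×1.30 + 0.0893×134)/(1.989) = 14.44/1.989 = 7.257 mg/L.
Initial deficit D₀ = C_s − DO₀ = 9.52 − 8.683 = 0.8369 mg/L.
t_c = (1/0.4840) ln[(0.791/0.307)(1 − 0.8369×0.4840/(0.307×7.257))] = 2.066 × ln(2.108) = 1.541 d.
D_c = (0.307/0.791) × 7.257 × e^(−0.307×1.541) = 0.3881 × 7.257 × 0.6231 = 1.755 mg/L.
Minimum DO = 9.52 − 1.755 = 7.765 mg/L.

t_c ≈ 1.54 d; minimum DO ≈ 7.77 mg/L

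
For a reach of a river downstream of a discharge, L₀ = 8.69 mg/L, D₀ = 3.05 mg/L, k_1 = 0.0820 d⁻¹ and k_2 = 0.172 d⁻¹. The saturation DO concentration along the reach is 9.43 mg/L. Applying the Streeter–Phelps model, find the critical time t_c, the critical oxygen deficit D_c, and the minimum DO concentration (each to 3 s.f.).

At the critical point dD/dt = 0, so k_1 L₀ e^(−k_1 t) = k_2 D. Substituting D(t) from the Streeter–Phelps equation and solving for t gives
t_c = ln[(k_2/k_1)(1 − D₀(k_2−k_1)/(k_1 L₀))] / (k_2−k_1).
Here k_2−k_1 = 0.09000 d⁻¹ and 1 − D₀(k_2−k_1)/(k_1 L₀) = 1 − 3.05×0.09000/(0.0820×8.69) = 0.6148, so
t_c = ln(2.098 × 0.6148) / 0.09000 = 0.2543 / 0.09000 = 2.825 d.
L(t_c) = L₀ e^(−k_1 t_c) = 8.69 × 0.7932 = 6.893 mg/L, and at the critical point k_2 D_c = k_1 L, so D_c = (0.0820/0.172) × 6.893 = 3.286 mg/L.
Minimum DO = C_s − D_c = 9.43 − 3.286 = 6.144 mg/L.

t_c ≈ 2.83 d; D_c ≈ 3.29 mg/L; min DO ≈ 6.14 mg/L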